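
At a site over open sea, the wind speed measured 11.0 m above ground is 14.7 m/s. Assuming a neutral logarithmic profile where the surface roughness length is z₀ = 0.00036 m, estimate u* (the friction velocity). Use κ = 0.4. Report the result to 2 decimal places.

u* ≈ 0.57 m/s

Log law: V(z) = (u*/κ) · ln(z/z₀) ⇒ u* = κ · V / ln(z/z₀)
u* = 0.4 × 14.7 / ln(11.0/0.00036) = 0.4 × 14.7 / 10.3273
   = 5.8800 / 10.3273 = 0.5694 m/s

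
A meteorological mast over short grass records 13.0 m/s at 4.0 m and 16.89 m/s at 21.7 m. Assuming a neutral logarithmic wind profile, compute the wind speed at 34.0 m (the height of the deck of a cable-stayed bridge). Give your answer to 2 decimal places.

17.92 m/s

Log law: V ∝ ln(z/z₀). From the pair, with r = V₁/V₂ = 0.76969,
ln z₀ = (ln z₁ − r·ln z₂)/(1 − r) = (1.3863 − 0.76969×3.0773)/0.23031 = -4.2649 → z₀ = 0.01405 m
V₃ = V₁ · ln(z₃/z₀)/ln(z₁/z₀) = 13.0 × 7.7913/5.6512 = 17.9230 m/s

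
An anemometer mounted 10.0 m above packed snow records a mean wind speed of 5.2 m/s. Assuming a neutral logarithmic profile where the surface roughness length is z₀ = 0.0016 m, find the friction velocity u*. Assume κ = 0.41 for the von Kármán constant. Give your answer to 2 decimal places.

Log law: V(z) = (u*/κ) · ln(z/z₀) ⇒ u* = κ · V / ln(z/z₀)
u* = 0.41 × 5.2 / ln(10.0/0.0016) = 0.41 × 5.2 / 8.7403
   = 2.1320 / 8.7403 = 0.2439 m/s

u* ≈ 0.24 m/s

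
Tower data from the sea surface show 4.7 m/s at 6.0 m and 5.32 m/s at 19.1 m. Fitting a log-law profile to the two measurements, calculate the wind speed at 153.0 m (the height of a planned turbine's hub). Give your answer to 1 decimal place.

Log law: V ∝ ln(z/z₀). From the pair, with r = V₁/V₂ = 0.88346,
ln z₀ = (ln z₁ − r·ln z₂)/(1 − r) = (1.7918 − 0.88346×2.9497)/0.11654 = -6.9861 → z₀ = 0.0009247 m
V₃ = V₁ · ln(z₃/z₀)/ln(z₁/z₀) = 4.7 × 12.0165/8.7778 = 6.4341 m/s

6.4 m/s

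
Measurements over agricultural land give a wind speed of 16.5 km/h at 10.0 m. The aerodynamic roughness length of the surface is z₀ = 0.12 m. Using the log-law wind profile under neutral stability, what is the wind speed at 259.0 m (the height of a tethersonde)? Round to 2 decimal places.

Log law: V(z) ∝ ln(z/z₀), so V₂/V₁ = ln(z₂/z₀) / ln(z₁/z₀).
ln(259.0/0.12) = 7.6771, ln(10.0/0.12) = 4.4228
V₂ = 16.5 × 7.6771/4.4228 = 16.5 × 1.7358 = 28.6404 km/h

28.64 km/h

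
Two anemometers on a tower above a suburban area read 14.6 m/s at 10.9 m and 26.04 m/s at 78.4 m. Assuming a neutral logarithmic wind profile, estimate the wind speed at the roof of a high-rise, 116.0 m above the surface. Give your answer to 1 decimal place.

28.3 m/s

Log law: V ∝ ln(z/z₀). From the pair, with r = V₁/V₂ = 0.56068,
ln z₀ = (ln z₁ − r·ln z₂)/(1 − r) = (2.3888 − 0.56068×4.3618)/0.43932 = -0.1293 → z₀ = 0.8787 m
V₃ = V₁ · ln(z₃/z₀)/ln(z₁/z₀) = 14.6 × 4.8829/2.5181 = 28.3115 m/s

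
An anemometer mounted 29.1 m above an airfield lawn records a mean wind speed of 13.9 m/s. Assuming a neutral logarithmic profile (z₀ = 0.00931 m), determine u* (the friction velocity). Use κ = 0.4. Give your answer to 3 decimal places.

u* ≈ 0.691 m/s

Log law: V(z) = (u*/κ) · ln(z/z₀) ⇒ u* = κ · V / ln(z/z₀)
u* = 0.4 × 13.9 / ln(29.1/0.00931) = 0.4 × 13.9 / 8.0474
   = 5.5600 / 8.0474 = 0.6909 m/s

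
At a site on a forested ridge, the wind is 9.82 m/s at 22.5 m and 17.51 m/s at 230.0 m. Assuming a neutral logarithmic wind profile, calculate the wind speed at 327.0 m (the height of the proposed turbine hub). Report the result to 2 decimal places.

Log law: V ∝ ln(z/z₀). From the pair, with r = V₁/V₂ = 0.56082,
ln z₀ = (ln z₁ − r·ln z₂)/(1 − r) = (3.1135 − 0.56082×5.4381)/0.43918 = 0.1451 → z₀ = 1.156 m
V₃ = V₁ · ln(z₃/z₀)/ln(z₁/z₀) = 9.82 × 5.6449/2.9684 = 18.6741 m/s

18.67 m/s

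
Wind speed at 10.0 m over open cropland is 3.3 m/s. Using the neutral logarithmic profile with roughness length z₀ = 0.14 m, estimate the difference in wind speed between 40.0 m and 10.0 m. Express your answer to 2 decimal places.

Log law: V₂ = V₁ · ln(z₂/z₀)/ln(z₁/z₀) = 3.3 × 5.6550/4.2687 = 4.3717 m/s
ΔV = 4.3717 − 3.3 = 1.0717 m/s

1.07 m/s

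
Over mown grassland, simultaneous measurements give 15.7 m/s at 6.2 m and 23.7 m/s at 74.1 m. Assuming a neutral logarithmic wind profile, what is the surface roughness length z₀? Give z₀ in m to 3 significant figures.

z₀ ≈ 0.0476 m

Log law: V(z) ∝ ln(z/z₀). With r = V₁/V₂ = 15.7/23.7 = 0.66245,
r · ln(z₂/z₀) = ln(z₁/z₀) ⇒ ln z₀ = (ln z₁ − r·ln z₂)/(1 − r)
ln z₀ = (1.82455 − 0.66245×4.30542) / 0.33755 = -3.0442
z₀ = exp(-3.0442) = 0.04764 m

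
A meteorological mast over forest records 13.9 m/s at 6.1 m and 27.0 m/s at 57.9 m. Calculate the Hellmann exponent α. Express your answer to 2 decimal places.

α ≈ 0.30

Power law: V₂/V₁ = (z₂/z₁)^α ⇒ α = ln(V₂/V₁) / ln(z₂/z₁)
α = ln(27.0/13.9) / ln(57.9/6.1) = ln(1.9424) / ln(9.4918)
  = 0.66395 / 2.25043 = 0.29503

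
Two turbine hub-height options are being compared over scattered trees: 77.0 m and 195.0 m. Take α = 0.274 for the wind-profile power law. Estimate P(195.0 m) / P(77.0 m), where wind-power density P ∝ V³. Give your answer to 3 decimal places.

2.146

Speed ratio: V_B/V_A = (z_B/z_A)^α = (195.0/77.0)^0.274 = (2.5325)^0.274 = 1.28994
Power-density ratio: P_B/P_A = (V_B/V_A)³ = (1.28994)³ = 2.14641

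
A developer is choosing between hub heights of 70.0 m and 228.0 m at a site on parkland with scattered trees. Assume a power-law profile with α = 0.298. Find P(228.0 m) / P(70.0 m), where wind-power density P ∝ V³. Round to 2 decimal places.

Speed ratio: V_B/V_A = (z_B/z_A)^α = (228.0/70.0)^0.298 = (3.2571)^0.298 = 1.42176
Power-density ratio: P_B/P_A = (V_B/V_A)³ = (1.42176)³ = 2.87393

2.87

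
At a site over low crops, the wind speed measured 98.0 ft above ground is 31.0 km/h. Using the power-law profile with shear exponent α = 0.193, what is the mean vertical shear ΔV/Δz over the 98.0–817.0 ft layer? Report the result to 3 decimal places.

Power law: V₂ = V₁ · (z₂/z₁)^α = 31.0 × (8.3367)^0.193 = 46.6782 km/h
ΔV/Δz = (46.6782 − 31.0)/(817.0 − 98.0) = 15.6782/719.0000 = 0.02181 km/h/ft

0.022 km/h/ft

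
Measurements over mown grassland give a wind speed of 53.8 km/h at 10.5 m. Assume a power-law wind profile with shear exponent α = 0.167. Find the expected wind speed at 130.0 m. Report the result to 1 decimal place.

81.9 km/h

Power-law profile: V₂ = V₁ · (z₂/z₁)^α
V₂ = 53.8 × (130.0/10.5)^0.167 = 53.8 × (12.3810)^0.167
    = 53.8 × 1.5223 = 81.8978 km/h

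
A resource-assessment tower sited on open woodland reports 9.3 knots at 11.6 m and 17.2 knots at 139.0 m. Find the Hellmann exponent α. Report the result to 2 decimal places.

α ≈ 0.25

Power law: V₂/V₁ = (z₂/z₁)^α ⇒ α = ln(V₂/V₁) / ln(z₂/z₁)
α = ln(17.2/9.3) / ln(139.0/11.6) = ln(1.8495) / ln(11.9828)
  = 0.61489 / 2.48347 = 0.24760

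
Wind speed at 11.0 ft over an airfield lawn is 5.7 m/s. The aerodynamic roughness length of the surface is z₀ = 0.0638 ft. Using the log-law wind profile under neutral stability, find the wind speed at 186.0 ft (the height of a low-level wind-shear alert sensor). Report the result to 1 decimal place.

8.8 m/s

Log law: V(z) ∝ ln(z/z₀), so V₂/V₁ = ln(z₂/z₀) / ln(z₁/z₀).
ln(186.0/0.0638) = 7.9777, ln(11.0/0.0638) = 5.1499
V₂ = 5.7 × 7.9777/5.1499 = 5.7 × 1.5491 = 8.8299 m/s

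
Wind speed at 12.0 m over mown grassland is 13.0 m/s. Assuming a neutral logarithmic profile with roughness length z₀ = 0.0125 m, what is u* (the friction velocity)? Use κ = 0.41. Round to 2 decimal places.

Log law: V(z) = (u*/κ) · ln(z/z₀) ⇒ u* = κ · V / ln(z/z₀)
u* = 0.41 × 13.0 / ln(12.0/0.0125) = 0.41 × 13.0 / 6.8669
   = 5.3300 / 6.8669 = 0.7762 m/s

u* ≈ 0.78 m/s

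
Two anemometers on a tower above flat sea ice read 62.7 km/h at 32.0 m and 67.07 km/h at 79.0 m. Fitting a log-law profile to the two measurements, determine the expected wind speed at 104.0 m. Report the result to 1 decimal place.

Log law: V ∝ ln(z/z₀). From the pair, with r = V₁/V₂ = 0.93484,
ln z₀ = (ln z₁ − r·ln z₂)/(1 − r) = (3.4657 − 0.93484×4.3694)/0.06516 = -9.5006 → z₀ = 0.00007481 m
V₃ = V₁ · ln(z₃/z₀)/ln(z₁/z₀) = 62.7 × 14.1450/12.9663 = 68.3995 km/h

68.4 km/h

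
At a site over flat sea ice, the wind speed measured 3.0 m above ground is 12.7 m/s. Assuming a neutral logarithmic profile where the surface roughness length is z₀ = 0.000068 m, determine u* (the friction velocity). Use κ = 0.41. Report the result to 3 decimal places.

Log law: V(z) = (u*/κ) · ln(z/z₀) ⇒ u* = κ · V / ln(z/z₀)
u* = 0.41 × 12.7 / ln(3.0/0.000068) = 0.41 × 12.7 / 10.6946
   = 5.2070 / 10.6946 = 0.4869 m/s

u* ≈ 0.487 m/s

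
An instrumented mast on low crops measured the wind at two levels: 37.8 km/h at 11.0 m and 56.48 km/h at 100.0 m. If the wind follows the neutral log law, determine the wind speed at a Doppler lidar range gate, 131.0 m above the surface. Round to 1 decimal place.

58.8 km/h

Log law: V ∝ ln(z/z₀). From the pair, with r = V₁/V₂ = 0.66926,
ln z₀ = (ln z₁ − r·ln z₂)/(1 − r) = (2.3979 − 0.66926×4.6052)/0.33074 = -2.0686 → z₀ = 0.1264 m
V₃ = V₁ · ln(z₃/z₀)/ln(z₁/z₀) = 37.8 × 6.9438/4.4665 = 58.7652 km/h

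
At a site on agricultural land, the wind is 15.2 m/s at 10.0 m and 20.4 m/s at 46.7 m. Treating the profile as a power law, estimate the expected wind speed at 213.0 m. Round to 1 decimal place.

First find α: α = ln(V₂/V₁)/ln(z₂/z₁) = ln(20.4/15.2)/ln(46.7/10.0) = 0.29424/1.54116 = 0.1909
Extrapolate from 46.7 m to 213.0 m: V₃ = 20.4 × (213.0/46.7)^0.1909 = 20.4 × 1.3361 = 27.2558 m/s

27.3 m/s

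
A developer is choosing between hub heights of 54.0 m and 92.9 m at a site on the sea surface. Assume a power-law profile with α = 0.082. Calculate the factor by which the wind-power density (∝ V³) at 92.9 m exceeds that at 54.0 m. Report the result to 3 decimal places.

Speed ratio: V_B/V_A = (z_B/z_A)^α = (92.9/54.0)^0.082 = (1.7204)^0.082 = 1.04549
Power-density ratio: P_B/P_A = (V_B/V_A)³ = (1.04549)³ = 1.14278

1.143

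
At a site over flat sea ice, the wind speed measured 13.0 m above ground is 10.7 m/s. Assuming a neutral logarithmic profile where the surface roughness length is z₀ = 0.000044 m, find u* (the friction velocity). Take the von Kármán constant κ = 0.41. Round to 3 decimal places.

Log law: V(z) = (u*/κ) · ln(z/z₀) ⇒ u* = κ · V / ln(z/z₀)
u* = 0.41 × 10.7 / ln(13.0/0.000044) = 0.41 × 10.7 / 12.5963
   = 4.3870 / 12.5963 = 0.3483 m/s

u* ≈ 0.348 m/s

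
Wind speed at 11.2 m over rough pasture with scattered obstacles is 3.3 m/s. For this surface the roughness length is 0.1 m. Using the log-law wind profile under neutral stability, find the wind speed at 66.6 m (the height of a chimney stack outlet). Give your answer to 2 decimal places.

4.55 m/s

Log law: V(z) ∝ ln(z/z₀), so V₂/V₁ = ln(z₂/z₀) / ln(z₁/z₀).
ln(66.6/0.1) = 6.5013, ln(11.2/0.1) = 4.7185
V₂ = 3.3 × 6.5013/4.7185 = 3.3 × 1.3778 = 4.5468 m/s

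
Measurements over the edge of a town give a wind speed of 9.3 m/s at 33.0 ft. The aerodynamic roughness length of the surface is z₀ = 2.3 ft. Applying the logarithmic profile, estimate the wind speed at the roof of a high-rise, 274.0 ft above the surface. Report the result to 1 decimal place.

16.7 m/s

Log law: V(z) ∝ ln(z/z₀), so V₂/V₁ = ln(z₂/z₀) / ln(z₁/z₀).
ln(274.0/2.3) = 4.7802, ln(33.0/2.3) = 2.6636
V₂ = 9.3 × 4.7802/2.6636 = 9.3 × 1.7946 = 16.6902 m/s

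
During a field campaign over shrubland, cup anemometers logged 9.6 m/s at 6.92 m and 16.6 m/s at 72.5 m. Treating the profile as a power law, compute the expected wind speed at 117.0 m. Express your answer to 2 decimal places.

18.56 m/s

First find α: α = ln(V₂/V₁)/ln(z₂/z₁) = ln(16.6/9.6)/ln(72.5/6.92) = 0.54764/2.34917 = 0.2331
Extrapolate from 72.5 m to 117.0 m: V₃ = 16.6 × (117.0/72.5)^0.2331 = 16.6 × 1.1180 = 18.5593 m/s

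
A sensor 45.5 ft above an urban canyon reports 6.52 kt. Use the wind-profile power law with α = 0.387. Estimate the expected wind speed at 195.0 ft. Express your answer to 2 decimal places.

Power-law profile: V₂ = V₁ · (z₂/z₁)^α
V₂ = 6.52 × (195.0/45.5)^0.387 = 6.52 × (4.2857)^0.387
    = 6.52 × 1.7563 = 11.4509 kt

11.45 kt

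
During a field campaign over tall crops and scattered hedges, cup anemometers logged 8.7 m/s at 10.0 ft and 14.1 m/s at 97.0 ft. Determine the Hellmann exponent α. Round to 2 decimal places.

Power law: V₂/V₁ = (z₂/z₁)^α ⇒ α = ln(V₂/V₁) / ln(z₂/z₁)
α = ln(14.1/8.7) / ln(97.0/10.0) = ln(1.6207) / ln(9.7000)
  = 0.48285 / 2.27213 = 0.21251

α ≈ 0.21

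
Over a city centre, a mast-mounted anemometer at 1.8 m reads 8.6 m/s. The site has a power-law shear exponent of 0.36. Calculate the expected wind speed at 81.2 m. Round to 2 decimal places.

Power-law profile: V₂ = V₁ · (z₂/z₁)^α
V₂ = 8.6 × (81.2/1.8)^0.36 = 8.6 × (45.1111)^0.36
    = 8.6 × 3.9404 = 33.8876 m/s

33.89 m/s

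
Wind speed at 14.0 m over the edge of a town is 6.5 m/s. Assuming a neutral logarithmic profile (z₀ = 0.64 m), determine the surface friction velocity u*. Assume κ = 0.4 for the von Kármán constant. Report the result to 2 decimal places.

u* ≈ 0.84 m/s

Log law: V(z) = (u*/κ) · ln(z/z₀) ⇒ u* = κ · V / ln(z/z₀)
u* = 0.4 × 6.5 / ln(14.0/0.64) = 0.4 × 6.5 / 3.0853
   = 2.6000 / 3.0853 = 0.8427 m/s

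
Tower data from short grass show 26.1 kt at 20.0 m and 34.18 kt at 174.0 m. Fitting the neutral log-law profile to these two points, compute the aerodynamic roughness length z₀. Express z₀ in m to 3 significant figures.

z₀ ≈ 0.0185 m

Log law: V(z) ∝ ln(z/z₀). With r = V₁/V₂ = 26.1/34.18 = 0.76360,
r · ln(z₂/z₀) = ln(z₁/z₀) ⇒ ln z₀ = (ln z₁ − r·ln z₂)/(1 − r)
ln z₀ = (2.99573 − 0.76360×5.15906) / 0.23640 = -3.9922
z₀ = exp(-3.9922) = 0.01846 m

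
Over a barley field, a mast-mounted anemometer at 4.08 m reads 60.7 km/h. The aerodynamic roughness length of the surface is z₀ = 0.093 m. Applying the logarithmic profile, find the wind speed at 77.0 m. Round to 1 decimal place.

Log law: V(z) ∝ ln(z/z₀), so V₂/V₁ = ln(z₂/z₀) / ln(z₁/z₀).
ln(77.0/0.093) = 6.7190, ln(4.08/0.093) = 3.7813
V₂ = 60.7 × 6.7190/3.7813 = 60.7 × 1.7769 = 107.8587 km/h

107.9 km/h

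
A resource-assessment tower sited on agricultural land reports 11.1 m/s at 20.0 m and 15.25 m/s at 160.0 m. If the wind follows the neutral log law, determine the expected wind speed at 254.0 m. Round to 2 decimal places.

16.17 m/s

Log law: V ∝ ln(z/z₀). From the pair, with r = V₁/V₂ = 0.72787,
ln z₀ = (ln z₁ − r·ln z₂)/(1 − r) = (2.9957 − 0.72787×5.0752)/0.27213 = -2.5661 → z₀ = 0.07683 m
V₃ = V₁ · ln(z₃/z₀)/ln(z₁/z₀) = 11.1 × 8.1035/5.5619 = 16.1723 m/s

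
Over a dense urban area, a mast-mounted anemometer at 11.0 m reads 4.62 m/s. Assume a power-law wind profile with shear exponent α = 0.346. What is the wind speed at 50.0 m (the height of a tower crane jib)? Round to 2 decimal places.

Power-law profile: V₂ = V₁ · (z₂/z₁)^α
V₂ = 4.62 × (50.0/11.0)^0.346 = 4.62 × (4.5455)^0.346
    = 4.62 × 1.6886 = 7.8012 m/s

7.80 m/s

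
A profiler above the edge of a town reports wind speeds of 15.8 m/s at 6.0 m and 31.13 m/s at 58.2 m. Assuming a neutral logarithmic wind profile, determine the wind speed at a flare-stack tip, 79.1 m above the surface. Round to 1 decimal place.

33.2 m/s

Log law: V ∝ ln(z/z₀). From the pair, with r = V₁/V₂ = 0.50755,
ln z₀ = (ln z₁ − r·ln z₂)/(1 − r) = (1.7918 − 0.50755×4.0639)/0.49245 = -0.5500 → z₀ = 0.5769 m
V₃ = V₁ · ln(z₃/z₀)/ln(z₁/z₀) = 15.8 × 4.9207/2.3418 = 33.2002 m/s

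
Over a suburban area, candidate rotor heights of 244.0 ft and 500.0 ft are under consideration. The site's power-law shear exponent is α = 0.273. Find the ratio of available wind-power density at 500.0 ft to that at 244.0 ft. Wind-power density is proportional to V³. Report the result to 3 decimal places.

Speed ratio: V_B/V_A = (z_B/z_A)^α = (500.0/244.0)^0.273 = (2.0492)^0.273 = 1.21636
Power-density ratio: P_B/P_A = (V_B/V_A)³ = (1.21636)³ = 1.79963

1.800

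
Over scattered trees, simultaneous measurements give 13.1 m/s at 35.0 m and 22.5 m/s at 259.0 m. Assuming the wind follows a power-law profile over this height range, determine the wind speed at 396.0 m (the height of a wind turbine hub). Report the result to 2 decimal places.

First find α: α = ln(V₂/V₁)/ln(z₂/z₁) = ln(22.5/13.1)/ln(259.0/35.0) = 0.54090/2.00148 = 0.2703
Extrapolate from 259.0 m to 396.0 m: V₃ = 22.5 × (396.0/259.0)^0.2703 = 22.5 × 1.1216 = 25.2357 m/s

25.24 m/s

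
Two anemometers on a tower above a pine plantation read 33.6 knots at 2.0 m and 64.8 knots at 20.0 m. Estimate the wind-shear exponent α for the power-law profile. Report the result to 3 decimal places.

α ≈ 0.285

Power law: V₂/V₁ = (z₂/z₁)^α ⇒ α = ln(V₂/V₁) / ln(z₂/z₁)
α = ln(64.8/33.6) / ln(20.0/2.0) = ln(1.9286) / ln(10.0000)
  = 0.65678 / 2.30259 = 0.28524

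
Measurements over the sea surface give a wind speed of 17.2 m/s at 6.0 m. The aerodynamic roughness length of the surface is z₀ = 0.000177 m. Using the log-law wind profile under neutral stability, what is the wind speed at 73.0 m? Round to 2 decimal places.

Log law: V(z) ∝ ln(z/z₀), so V₂/V₁ = ln(z₂/z₀) / ln(z₁/z₀).
ln(73.0/0.000177) = 12.9298, ln(6.0/0.000177) = 10.4311
V₂ = 17.2 × 12.9298/10.4311 = 17.2 × 1.2395 = 21.3201 m/s

21.32 m/s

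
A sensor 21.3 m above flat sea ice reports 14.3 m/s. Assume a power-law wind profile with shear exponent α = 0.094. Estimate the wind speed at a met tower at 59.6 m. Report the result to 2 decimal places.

Power-law profile: V₂ = V₁ · (z₂/z₁)^α
V₂ = 14.3 × (59.6/21.3)^0.094 = 14.3 × (2.7981)^0.094
    = 14.3 × 1.1016 = 15.7522 m/s

15.75 m/s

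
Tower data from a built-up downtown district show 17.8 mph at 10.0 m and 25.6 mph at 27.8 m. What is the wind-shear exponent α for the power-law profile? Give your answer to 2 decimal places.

α ≈ 0.36

Power law: V₂/V₁ = (z₂/z₁)^α ⇒ α = ln(V₂/V₁) / ln(z₂/z₁)
α = ln(25.6/17.8) / ln(27.8/10.0) = ln(1.4382) / ln(2.7800)
  = 0.36339 / 1.02245 = 0.35541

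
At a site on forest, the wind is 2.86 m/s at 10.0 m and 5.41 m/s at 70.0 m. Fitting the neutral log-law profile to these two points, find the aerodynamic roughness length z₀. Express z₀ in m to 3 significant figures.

z₀ ≈ 1.13 m

Log law: V(z) ∝ ln(z/z₀). With r = V₁/V₂ = 2.86/5.41 = 0.52865,
r · ln(z₂/z₀) = ln(z₁/z₀) ⇒ ln z₀ = (ln z₁ − r·ln z₂)/(1 − r)
ln z₀ = (2.30259 − 0.52865×4.24850) / 0.47135 = 0.1201
z₀ = exp(0.1201) = 1.128 m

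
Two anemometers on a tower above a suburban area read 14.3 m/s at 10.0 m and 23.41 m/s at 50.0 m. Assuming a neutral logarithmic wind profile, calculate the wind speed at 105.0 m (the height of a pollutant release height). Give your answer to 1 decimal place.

Log law: V ∝ ln(z/z₀). From the pair, with r = V₁/V₂ = 0.61085,
ln z₀ = (ln z₁ − r·ln z₂)/(1 − r) = (2.3026 − 0.61085×3.9120)/0.38915 = -0.2238 → z₀ = 0.7995 m
V₃ = V₁ · ln(z₃/z₀)/ln(z₁/z₀) = 14.3 × 4.8777/2.5263 = 27.6096 m/s

27.6 m/s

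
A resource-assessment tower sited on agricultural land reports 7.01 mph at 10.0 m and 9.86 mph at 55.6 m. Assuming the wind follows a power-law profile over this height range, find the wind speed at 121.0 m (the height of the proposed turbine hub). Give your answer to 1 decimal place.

First find α: α = ln(V₂/V₁)/ln(z₂/z₁) = ln(9.86/7.01)/ln(55.6/10.0) = 0.34115/1.71560 = 0.1989
Extrapolate from 55.6 m to 121.0 m: V₃ = 9.86 × (121.0/55.6)^0.1989 = 9.86 × 1.1672 = 11.5088 mph

11.5 mph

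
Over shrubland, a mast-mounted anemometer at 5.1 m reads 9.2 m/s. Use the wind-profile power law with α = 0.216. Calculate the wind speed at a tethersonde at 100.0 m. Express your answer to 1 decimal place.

Power-law profile: V₂ = V₁ · (z₂/z₁)^α
V₂ = 9.2 × (100.0/5.1)^0.216 = 9.2 × (19.6078)^0.216
    = 9.2 × 1.9018 = 17.4966 m/s

17.5 m/s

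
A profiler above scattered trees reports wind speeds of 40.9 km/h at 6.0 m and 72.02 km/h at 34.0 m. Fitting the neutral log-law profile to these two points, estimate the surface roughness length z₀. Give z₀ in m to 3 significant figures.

z₀ ≈ 0.614 m

Log law: V(z) ∝ ln(z/z₀). With r = V₁/V₂ = 40.9/72.02 = 0.56790,
r · ln(z₂/z₀) = ln(z₁/z₀) ⇒ ln z₀ = (ln z₁ − r·ln z₂)/(1 − r)
ln z₀ = (1.79176 − 0.56790×3.52636) / 0.43210 = -0.4880
z₀ = exp(-0.4880) = 0.6139 m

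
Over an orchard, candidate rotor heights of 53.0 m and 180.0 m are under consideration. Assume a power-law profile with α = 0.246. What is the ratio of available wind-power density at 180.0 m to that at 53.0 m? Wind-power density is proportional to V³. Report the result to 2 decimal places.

2.47

Speed ratio: V_B/V_A = (z_B/z_A)^α = (180.0/53.0)^0.246 = (3.3962)^0.246 = 1.35091
Power-density ratio: P_B/P_A = (V_B/V_A)³ = (1.35091)³ = 2.46533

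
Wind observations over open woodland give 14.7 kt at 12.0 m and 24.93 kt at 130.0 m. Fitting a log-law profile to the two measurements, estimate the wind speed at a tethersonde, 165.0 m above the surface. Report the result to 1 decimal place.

26.0 kt

Log law: V ∝ ln(z/z₀). From the pair, with r = V₁/V₂ = 0.58965,
ln z₀ = (ln z₁ − r·ln z₂)/(1 − r) = (2.4849 − 0.58965×4.8675)/0.41035 = -0.9388 → z₀ = 0.3911 m
V₃ = V₁ · ln(z₃/z₀)/ln(z₁/z₀) = 14.7 × 6.0448/3.4237 = 25.9536 kt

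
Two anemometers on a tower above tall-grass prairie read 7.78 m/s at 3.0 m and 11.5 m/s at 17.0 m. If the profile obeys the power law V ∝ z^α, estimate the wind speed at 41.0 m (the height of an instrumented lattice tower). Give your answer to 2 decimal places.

14.02 m/s

First find α: α = ln(V₂/V₁)/ln(z₂/z₁) = ln(11.5/7.78)/ln(17.0/3.0) = 0.39079/1.73460 = 0.2253
Extrapolate from 17.0 m to 41.0 m: V₃ = 11.5 × (41.0/17.0)^0.2253 = 11.5 × 1.2194 = 14.0228 m/s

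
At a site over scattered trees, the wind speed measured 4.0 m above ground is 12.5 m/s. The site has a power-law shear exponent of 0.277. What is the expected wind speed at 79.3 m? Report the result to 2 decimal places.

Power-law profile: V₂ = V₁ · (z₂/z₁)^α
V₂ = 12.5 × (79.3/4.0)^0.277 = 12.5 × (19.8250)^0.277
    = 12.5 × 2.2873 = 28.5916 m/s

28.59 m/s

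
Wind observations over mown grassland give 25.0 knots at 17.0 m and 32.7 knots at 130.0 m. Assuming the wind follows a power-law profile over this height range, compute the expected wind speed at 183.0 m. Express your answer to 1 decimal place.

First find α: α = ln(V₂/V₁)/ln(z₂/z₁) = ln(32.7/25.0)/ln(130.0/17.0) = 0.26850/2.03432 = 0.1320
Extrapolate from 130.0 m to 183.0 m: V₃ = 32.7 × (183.0/130.0)^0.1320 = 32.7 × 1.0462 = 34.2096 knots

34.2 knots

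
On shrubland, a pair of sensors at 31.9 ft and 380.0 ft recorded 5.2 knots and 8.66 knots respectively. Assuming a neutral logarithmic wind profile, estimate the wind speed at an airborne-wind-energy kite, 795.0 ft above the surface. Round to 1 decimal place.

Log law: V ∝ ln(z/z₀). From the pair, with r = V₁/V₂ = 0.60046,
ln z₀ = (ln z₁ − r·ln z₂)/(1 − r) = (3.4626 − 0.60046×5.9402)/0.39954 = -0.2609 → z₀ = 0.7704 ft
V₃ = V₁ · ln(z₃/z₀)/ln(z₁/z₀) = 5.2 × 6.9392/3.7235 = 9.6909 knots

9.7 knots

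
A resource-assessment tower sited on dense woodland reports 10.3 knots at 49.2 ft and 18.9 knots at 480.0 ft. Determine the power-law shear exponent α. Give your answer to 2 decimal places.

α ≈ 0.27

Power law: V₂/V₁ = (z₂/z₁)^α ⇒ α = ln(V₂/V₁) / ln(z₂/z₁)
α = ln(18.9/10.3) / ln(480.0/49.2) = ln(1.8350) / ln(9.7561)
  = 0.60702 / 2.27789 = 0.26648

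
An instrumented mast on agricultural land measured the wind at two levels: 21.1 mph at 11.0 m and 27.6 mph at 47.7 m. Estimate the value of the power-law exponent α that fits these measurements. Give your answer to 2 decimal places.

α ≈ 0.18

Power law: V₂/V₁ = (z₂/z₁)^α ⇒ α = ln(V₂/V₁) / ln(z₂/z₁)
α = ln(27.6/21.1) / ln(47.7/11.0) = ln(1.3081) / ln(4.3364)
  = 0.26854 / 1.46704 = 0.18305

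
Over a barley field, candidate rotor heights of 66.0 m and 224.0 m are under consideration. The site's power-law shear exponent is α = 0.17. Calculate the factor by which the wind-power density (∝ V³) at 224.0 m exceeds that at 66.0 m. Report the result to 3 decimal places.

Speed ratio: V_B/V_A = (z_B/z_A)^α = (224.0/66.0)^0.17 = (3.3939)^0.17 = 1.23089
Power-density ratio: P_B/P_A = (V_B/V_A)³ = (1.23089)³ = 1.86492

1.865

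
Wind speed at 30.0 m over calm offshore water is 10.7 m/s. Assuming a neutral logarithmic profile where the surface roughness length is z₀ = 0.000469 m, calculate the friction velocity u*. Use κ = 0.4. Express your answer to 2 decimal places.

Log law: V(z) = (u*/κ) · ln(z/z₀) ⇒ u* = κ · V / ln(z/z₀)
u* = 0.4 × 10.7 / ln(30.0/0.000469) = 0.4 × 10.7 / 11.0661
   = 4.2800 / 11.0661 = 0.3868 m/s

u* ≈ 0.39 m/s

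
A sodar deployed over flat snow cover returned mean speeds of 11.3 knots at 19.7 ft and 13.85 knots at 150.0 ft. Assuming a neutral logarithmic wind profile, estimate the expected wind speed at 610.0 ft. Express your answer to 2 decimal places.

15.61 knots

Log law: V ∝ ln(z/z₀). From the pair, with r = V₁/V₂ = 0.81588,
ln z₀ = (ln z₁ − r·ln z₂)/(1 − r) = (2.9806 − 0.81588×5.0106)/0.18412 = -6.0151 → z₀ = 0.002442 ft
V₃ = V₁ · ln(z₃/z₀)/ln(z₁/z₀) = 11.3 × 12.4286/8.9958 = 15.6122 knots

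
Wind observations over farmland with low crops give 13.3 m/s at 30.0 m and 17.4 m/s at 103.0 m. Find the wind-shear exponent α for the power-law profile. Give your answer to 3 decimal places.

Power law: V₂/V₁ = (z₂/z₁)^α ⇒ α = ln(V₂/V₁) / ln(z₂/z₁)
α = ln(17.4/13.3) / ln(103.0/30.0) = ln(1.3083) / ln(3.4333)
  = 0.26871 / 1.23353 = 0.21783

α ≈ 0.218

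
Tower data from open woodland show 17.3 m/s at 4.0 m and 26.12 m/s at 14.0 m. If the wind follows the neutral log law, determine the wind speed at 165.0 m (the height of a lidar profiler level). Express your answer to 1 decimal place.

Log law: V ∝ ln(z/z₀). From the pair, with r = V₁/V₂ = 0.66233,
ln z₀ = (ln z₁ − r·ln z₂)/(1 − r) = (1.3863 − 0.66233×2.6391)/0.33767 = -1.0709 → z₀ = 0.3427 m
V₃ = V₁ · ln(z₃/z₀)/ln(z₁/z₀) = 17.3 × 6.1769/2.4572 = 43.4880 m/s

43.5 m/s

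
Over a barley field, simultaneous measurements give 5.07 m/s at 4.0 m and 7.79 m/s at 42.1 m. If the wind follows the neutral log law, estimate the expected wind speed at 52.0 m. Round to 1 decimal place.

Log law: V ∝ ln(z/z₀). From the pair, with r = V₁/V₂ = 0.65083,
ln z₀ = (ln z₁ − r·ln z₂)/(1 − r) = (1.3863 − 0.65083×3.7400)/0.34917 = -3.0010 → z₀ = 0.04974 m
V₃ = V₁ · ln(z₃/z₀)/ln(z₁/z₀) = 5.07 × 6.9523/4.3873 = 8.0341 m/s

8.0 m/s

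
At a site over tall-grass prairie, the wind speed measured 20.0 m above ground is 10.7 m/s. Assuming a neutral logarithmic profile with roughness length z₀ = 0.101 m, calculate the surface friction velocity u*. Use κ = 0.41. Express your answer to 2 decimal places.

Log law: V(z) = (u*/κ) · ln(z/z₀) ⇒ u* = κ · V / ln(z/z₀)
u* = 0.41 × 10.7 / ln(20.0/0.101) = 0.41 × 10.7 / 5.2884
   = 4.3870 / 5.2884 = 0.8296 m/s

u* ≈ 0.83 m/s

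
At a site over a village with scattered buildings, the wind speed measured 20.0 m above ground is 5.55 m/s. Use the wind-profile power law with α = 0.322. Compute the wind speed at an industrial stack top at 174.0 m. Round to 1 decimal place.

Power-law profile: V₂ = V₁ · (z₂/z₁)^α
V₂ = 5.55 × (174.0/20.0)^0.322 = 5.55 × (8.7000)^0.322
    = 5.55 × 2.0069 = 11.1383 m/s

11.1 m/s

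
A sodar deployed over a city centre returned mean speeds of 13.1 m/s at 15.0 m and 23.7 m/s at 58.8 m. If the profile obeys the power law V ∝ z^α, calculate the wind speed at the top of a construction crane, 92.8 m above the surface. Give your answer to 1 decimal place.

First find α: α = ln(V₂/V₁)/ln(z₂/z₁) = ln(23.7/13.1)/ln(58.8/15.0) = 0.59286/1.36609 = 0.4340
Extrapolate from 58.8 m to 92.8 m: V₃ = 23.7 × (92.8/58.8)^0.4340 = 23.7 × 1.2190 = 28.8903 m/s

28.9 m/s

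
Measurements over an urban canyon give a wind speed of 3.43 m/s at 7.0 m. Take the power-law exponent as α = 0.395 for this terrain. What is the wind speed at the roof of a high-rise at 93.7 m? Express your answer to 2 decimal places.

9.56 m/s

Power-law profile: V₂ = V₁ · (z₂/z₁)^α
V₂ = 3.43 × (93.7/7.0)^0.395 = 3.43 × (13.3857)^0.395
    = 3.43 × 2.7863 = 9.5569 m/s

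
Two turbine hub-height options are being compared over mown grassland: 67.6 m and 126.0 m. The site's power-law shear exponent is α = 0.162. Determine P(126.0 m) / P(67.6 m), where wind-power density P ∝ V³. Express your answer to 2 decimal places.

1.35

Speed ratio: V_B/V_A = (z_B/z_A)^α = (126.0/67.6)^0.162 = (1.8639)^0.162 = 1.10614
Power-density ratio: P_B/P_A = (V_B/V_A)³ = (1.10614)³ = 1.35340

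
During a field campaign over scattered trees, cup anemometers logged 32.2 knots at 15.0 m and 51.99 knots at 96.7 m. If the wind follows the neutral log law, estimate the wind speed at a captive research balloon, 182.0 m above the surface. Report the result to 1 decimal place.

Log law: V ∝ ln(z/z₀). From the pair, with r = V₁/V₂ = 0.61935,
ln z₀ = (ln z₁ − r·ln z₂)/(1 − r) = (2.7081 − 0.61935×4.5716)/0.38065 = -0.3241 → z₀ = 0.7232 m
V₃ = V₁ · ln(z₃/z₀)/ln(z₁/z₀) = 32.2 × 5.5281/3.0322 = 58.7057 knots

58.7 knots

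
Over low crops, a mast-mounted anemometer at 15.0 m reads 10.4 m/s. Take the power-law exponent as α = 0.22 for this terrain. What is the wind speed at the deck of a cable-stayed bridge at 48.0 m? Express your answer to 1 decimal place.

Power-law profile: V₂ = V₁ · (z₂/z₁)^α
V₂ = 10.4 × (48.0/15.0)^0.22 = 10.4 × (3.2000)^0.22
    = 10.4 × 1.2916 = 13.4328 m/s

13.4 m/s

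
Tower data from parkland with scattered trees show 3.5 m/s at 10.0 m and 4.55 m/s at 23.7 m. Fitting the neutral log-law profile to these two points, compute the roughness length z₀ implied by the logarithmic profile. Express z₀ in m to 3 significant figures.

z₀ ≈ 0.563 m

Log law: V(z) ∝ ln(z/z₀). With r = V₁/V₂ = 3.5/4.55 = 0.76923,
r · ln(z₂/z₀) = ln(z₁/z₀) ⇒ ln z₀ = (ln z₁ − r·ln z₂)/(1 − r)
ln z₀ = (2.30259 − 0.76923×3.16548) / 0.23077 = -0.5737
z₀ = exp(-0.5737) = 0.5634 m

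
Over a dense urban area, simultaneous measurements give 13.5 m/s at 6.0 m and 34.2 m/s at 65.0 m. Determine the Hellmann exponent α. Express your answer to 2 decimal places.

Power law: V₂/V₁ = (z₂/z₁)^α ⇒ α = ln(V₂/V₁) / ln(z₂/z₁)
α = ln(34.2/13.5) / ln(65.0/6.0) = ln(2.5333) / ln(10.8333)
  = 0.92954 / 2.38263 = 0.39013

α ≈ 0.39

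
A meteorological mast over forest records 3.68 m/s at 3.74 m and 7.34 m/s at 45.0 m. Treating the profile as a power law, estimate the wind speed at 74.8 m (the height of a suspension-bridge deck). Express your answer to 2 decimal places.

8.45 m/s

First find α: α = ln(V₂/V₁)/ln(z₂/z₁) = ln(7.34/3.68)/ln(45.0/3.74) = 0.69043/2.48758 = 0.2775
Extrapolate from 45.0 m to 74.8 m: V₃ = 7.34 × (74.8/45.0)^0.2775 = 7.34 × 1.1515 = 8.4518 m/s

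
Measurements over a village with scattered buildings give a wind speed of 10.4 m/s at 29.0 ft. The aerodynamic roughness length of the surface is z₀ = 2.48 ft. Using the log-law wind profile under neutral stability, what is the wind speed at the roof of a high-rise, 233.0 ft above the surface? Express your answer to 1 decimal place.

19.2 m/s

Log law: V(z) ∝ ln(z/z₀), so V₂/V₁ = ln(z₂/z₀) / ln(z₁/z₀).
ln(233.0/2.48) = 4.5428, ln(29.0/2.48) = 2.4590
V₂ = 10.4 × 4.5428/2.4590 = 10.4 × 1.8474 = 19.2128 m/s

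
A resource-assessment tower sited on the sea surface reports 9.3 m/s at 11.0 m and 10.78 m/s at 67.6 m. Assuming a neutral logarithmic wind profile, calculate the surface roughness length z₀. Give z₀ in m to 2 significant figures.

z₀ ≈ 0.00012 m

Log law: V(z) ∝ ln(z/z₀). With r = V₁/V₂ = 9.3/10.78 = 0.86271,
r · ln(z₂/z₀) = ln(z₁/z₀) ⇒ ln z₀ = (ln z₁ − r·ln z₂)/(1 − r)
ln z₀ = (2.39790 − 0.86271×4.21361) / 0.13729 = -9.0117
z₀ = exp(-9.0117) = 0.0001220 m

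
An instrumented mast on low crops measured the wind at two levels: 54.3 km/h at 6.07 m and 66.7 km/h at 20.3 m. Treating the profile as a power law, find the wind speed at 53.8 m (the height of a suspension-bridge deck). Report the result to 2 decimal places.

First find α: α = ln(V₂/V₁)/ln(z₂/z₁) = ln(66.7/54.3)/ln(20.3/6.07) = 0.20568/1.20726 = 0.1704
Extrapolate from 20.3 m to 53.8 m: V₃ = 66.7 × (53.8/20.3)^0.1704 = 66.7 × 1.1806 = 78.7483 km/h

78.75 km/h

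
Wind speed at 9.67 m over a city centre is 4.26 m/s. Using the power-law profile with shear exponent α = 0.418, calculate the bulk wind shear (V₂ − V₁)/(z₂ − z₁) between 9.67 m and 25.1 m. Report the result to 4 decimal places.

0.1353 m/s/m

Power law: V₂ = V₁ · (z₂/z₁)^α = 4.26 × (2.5957)^0.418 = 6.3469 m/s
ΔV/Δz = (6.3469 − 4.26)/(25.1 − 9.67) = 2.0869/15.4300 = 0.13525 m/s/m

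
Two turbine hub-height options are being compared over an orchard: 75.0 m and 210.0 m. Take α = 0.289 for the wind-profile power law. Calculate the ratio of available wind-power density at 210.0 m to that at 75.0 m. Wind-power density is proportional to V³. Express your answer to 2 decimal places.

Speed ratio: V_B/V_A = (z_B/z_A)^α = (210.0/75.0)^0.289 = (2.8000)^0.289 = 1.34657
Power-density ratio: P_B/P_A = (V_B/V_A)³ = (1.34657)³ = 2.44166

2.44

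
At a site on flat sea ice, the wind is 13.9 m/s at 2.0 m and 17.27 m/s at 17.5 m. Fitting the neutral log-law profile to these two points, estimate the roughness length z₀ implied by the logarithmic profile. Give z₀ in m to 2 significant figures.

z₀ ≈ 0.00026 m

Log law: V(z) ∝ ln(z/z₀). With r = V₁/V₂ = 13.9/17.27 = 0.80486,
r · ln(z₂/z₀) = ln(z₁/z₀) ⇒ ln z₀ = (ln z₁ − r·ln z₂)/(1 − r)
ln z₀ = (0.69315 − 0.80486×2.86220) / 0.19514 = -8.2534
z₀ = exp(-8.2534) = 0.0002604 m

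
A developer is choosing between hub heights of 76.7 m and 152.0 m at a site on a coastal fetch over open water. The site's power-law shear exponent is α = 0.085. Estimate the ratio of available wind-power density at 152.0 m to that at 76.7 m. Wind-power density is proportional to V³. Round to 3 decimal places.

1.191

Speed ratio: V_B/V_A = (z_B/z_A)^α = (152.0/76.7)^0.085 = (1.9817)^0.085 = 1.05986
Power-density ratio: P_B/P_A = (V_B/V_A)³ = (1.05986)³ = 1.19055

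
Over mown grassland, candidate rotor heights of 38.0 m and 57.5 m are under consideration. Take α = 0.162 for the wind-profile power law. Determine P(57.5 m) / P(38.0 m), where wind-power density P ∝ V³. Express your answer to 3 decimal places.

Speed ratio: V_B/V_A = (z_B/z_A)^α = (57.5/38.0)^0.162 = (1.5132)^0.162 = 1.06940
Power-density ratio: P_B/P_A = (V_B/V_A)³ = (1.06940)³ = 1.22299

1.223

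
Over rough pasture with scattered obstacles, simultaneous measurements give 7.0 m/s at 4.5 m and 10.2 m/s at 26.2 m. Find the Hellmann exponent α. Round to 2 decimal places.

Power law: V₂/V₁ = (z₂/z₁)^α ⇒ α = ln(V₂/V₁) / ln(z₂/z₁)
α = ln(10.2/7.0) / ln(26.2/4.5) = ln(1.4571) / ln(5.8222)
  = 0.37648 / 1.76168 = 0.21370

α ≈ 0.21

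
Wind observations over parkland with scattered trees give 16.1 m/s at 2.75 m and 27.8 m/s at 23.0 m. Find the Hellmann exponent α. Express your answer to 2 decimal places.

α ≈ 0.26

Power law: V₂/V₁ = (z₂/z₁)^α ⇒ α = ln(V₂/V₁) / ln(z₂/z₁)
α = ln(27.8/16.1) / ln(23.0/2.75) = ln(1.7267) / ln(8.3636)
  = 0.54622 / 2.12389 = 0.25718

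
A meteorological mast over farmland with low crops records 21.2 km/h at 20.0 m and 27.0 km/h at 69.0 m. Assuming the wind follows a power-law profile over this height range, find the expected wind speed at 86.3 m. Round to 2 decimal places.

First find α: α = ln(V₂/V₁)/ln(z₂/z₁) = ln(27.0/21.2)/ln(69.0/20.0) = 0.24184/1.23837 = 0.1953
Extrapolate from 69.0 m to 86.3 m: V₃ = 27.0 × (86.3/69.0)^0.1953 = 27.0 × 1.0447 = 28.2058 km/h

28.21 km/h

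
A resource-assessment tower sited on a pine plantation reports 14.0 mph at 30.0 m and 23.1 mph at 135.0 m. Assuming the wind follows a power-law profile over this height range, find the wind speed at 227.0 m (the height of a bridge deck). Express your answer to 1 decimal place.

27.5 mph

First find α: α = ln(V₂/V₁)/ln(z₂/z₁) = ln(23.1/14.0)/ln(135.0/30.0) = 0.50078/1.50408 = 0.3329
Extrapolate from 135.0 m to 227.0 m: V₃ = 23.1 × (227.0/135.0)^0.3329 = 23.1 × 1.1889 = 27.4634 mph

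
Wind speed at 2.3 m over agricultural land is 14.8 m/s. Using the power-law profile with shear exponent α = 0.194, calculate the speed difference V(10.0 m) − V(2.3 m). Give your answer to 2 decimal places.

Power law: V₂ = V₁ · (z₂/z₁)^α = 14.8 × (4.3478)^0.194 = 19.6828 m/s
ΔV = 19.6828 − 14.8 = 4.8828 m/s

4.88 m/s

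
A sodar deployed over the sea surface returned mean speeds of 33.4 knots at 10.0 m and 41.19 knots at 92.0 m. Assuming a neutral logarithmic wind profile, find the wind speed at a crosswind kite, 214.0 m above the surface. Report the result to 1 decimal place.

Log law: V ∝ ln(z/z₀). From the pair, with r = V₁/V₂ = 0.81088,
ln z₀ = (ln z₁ − r·ln z₂)/(1 − r) = (2.3026 − 0.81088×4.5218)/0.18912 = -7.2124 → z₀ = 0.0007374 m
V₃ = V₁ · ln(z₃/z₀)/ln(z₁/z₀) = 33.4 × 12.5783/9.5149 = 44.1533 knots

44.2 knots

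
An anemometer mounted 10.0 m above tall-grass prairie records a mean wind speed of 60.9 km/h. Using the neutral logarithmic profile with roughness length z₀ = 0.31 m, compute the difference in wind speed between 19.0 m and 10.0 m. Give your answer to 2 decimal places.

Log law: V₂ = V₁ · ln(z₂/z₀)/ln(z₁/z₀) = 60.9 × 4.1156/3.4738 = 72.1526 km/h
ΔV = 72.1526 − 60.9 = 11.2526 km/h

11.25 km/h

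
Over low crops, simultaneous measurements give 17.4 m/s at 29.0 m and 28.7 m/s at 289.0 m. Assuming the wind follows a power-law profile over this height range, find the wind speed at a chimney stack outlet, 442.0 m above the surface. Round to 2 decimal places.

31.48 m/s

First find α: α = ln(V₂/V₁)/ln(z₂/z₁) = ln(28.7/17.4)/ln(289.0/29.0) = 0.50043/2.29913 = 0.2177
Extrapolate from 289.0 m to 442.0 m: V₃ = 28.7 × (442.0/289.0)^0.2177 = 28.7 × 1.0969 = 31.4808 m/s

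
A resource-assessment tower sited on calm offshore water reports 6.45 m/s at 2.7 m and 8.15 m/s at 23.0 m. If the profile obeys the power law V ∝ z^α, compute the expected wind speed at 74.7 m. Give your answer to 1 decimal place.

First find α: α = ln(V₂/V₁)/ln(z₂/z₁) = ln(8.15/6.45)/ln(23.0/2.7) = 0.23394/2.14224 = 0.1092
Extrapolate from 23.0 m to 74.7 m: V₃ = 8.15 × (74.7/23.0)^0.1092 = 8.15 × 1.1373 = 9.2688 m/s

9.3 m/s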